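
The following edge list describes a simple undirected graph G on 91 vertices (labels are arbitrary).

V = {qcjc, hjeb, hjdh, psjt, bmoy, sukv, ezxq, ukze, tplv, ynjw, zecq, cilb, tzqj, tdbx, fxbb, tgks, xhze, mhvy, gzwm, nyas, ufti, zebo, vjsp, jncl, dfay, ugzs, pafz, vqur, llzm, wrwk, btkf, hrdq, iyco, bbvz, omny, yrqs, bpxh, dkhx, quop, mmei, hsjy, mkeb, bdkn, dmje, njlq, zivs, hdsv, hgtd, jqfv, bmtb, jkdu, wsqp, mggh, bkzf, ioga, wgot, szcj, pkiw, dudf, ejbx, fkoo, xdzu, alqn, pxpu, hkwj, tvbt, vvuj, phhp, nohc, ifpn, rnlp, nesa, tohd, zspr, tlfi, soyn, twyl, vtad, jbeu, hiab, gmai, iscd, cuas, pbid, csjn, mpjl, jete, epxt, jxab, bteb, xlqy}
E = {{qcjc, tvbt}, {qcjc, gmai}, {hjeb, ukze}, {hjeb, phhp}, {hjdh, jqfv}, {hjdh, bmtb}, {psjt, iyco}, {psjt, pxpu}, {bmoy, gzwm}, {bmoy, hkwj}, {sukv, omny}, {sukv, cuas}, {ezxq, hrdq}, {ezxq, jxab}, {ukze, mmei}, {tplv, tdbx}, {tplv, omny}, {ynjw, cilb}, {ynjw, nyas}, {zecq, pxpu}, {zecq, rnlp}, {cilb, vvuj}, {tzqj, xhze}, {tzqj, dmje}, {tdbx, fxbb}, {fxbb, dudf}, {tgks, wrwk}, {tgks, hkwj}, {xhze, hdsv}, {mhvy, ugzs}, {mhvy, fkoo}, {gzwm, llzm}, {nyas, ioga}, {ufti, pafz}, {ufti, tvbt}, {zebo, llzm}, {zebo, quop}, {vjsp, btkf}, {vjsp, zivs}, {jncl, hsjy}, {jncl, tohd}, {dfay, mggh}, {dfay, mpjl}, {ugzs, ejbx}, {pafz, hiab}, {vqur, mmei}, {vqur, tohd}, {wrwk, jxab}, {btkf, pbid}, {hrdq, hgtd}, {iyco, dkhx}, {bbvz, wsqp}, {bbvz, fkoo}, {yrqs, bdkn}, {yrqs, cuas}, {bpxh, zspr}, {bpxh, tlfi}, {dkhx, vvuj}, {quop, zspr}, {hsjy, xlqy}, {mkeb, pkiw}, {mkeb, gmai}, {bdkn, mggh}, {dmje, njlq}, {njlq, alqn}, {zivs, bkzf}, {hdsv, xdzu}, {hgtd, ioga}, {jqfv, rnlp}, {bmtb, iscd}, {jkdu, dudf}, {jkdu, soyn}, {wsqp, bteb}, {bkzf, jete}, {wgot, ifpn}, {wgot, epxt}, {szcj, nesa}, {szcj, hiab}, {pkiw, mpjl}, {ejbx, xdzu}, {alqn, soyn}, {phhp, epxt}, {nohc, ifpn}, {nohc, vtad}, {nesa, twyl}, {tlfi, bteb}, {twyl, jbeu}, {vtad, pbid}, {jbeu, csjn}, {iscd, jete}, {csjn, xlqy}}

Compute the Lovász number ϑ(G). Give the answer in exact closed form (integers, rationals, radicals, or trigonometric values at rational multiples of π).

91*cos(pi/91)/(cos(pi/91) + 1)

Vertex bpxh has 2 neighbors: zspr, tlfi.
Vertex hrdq has 2 neighbors: ezxq, hgtd.
Vertex btkf has 2 neighbors: vjsp, pbid.
N(gzwm) = {bmoy, llzm}, |N(gzwm)| = 2.
deg(v) = 2 for all v (|V|=91); connected 2-regular on 91 ⇒ C_{91}.
Distinct eigenvalues (to 3 d.p.): [2.0, 1.995, 1.981, 1.957, 1.924, 1.882, 1.831, 1.771, 1.703, 1.626, 1.542, 1.45, 1.352, 1.247, 1.136, 1.02, 0.899, 0.773, 0.644, 0.512, 0.377, 0.241, 0.104, -0.035, -0.172, -0.309, -0.445, -0.579, -0.709, -0.837, -0.96, -1.079, -1.192, -1.3, -1.402, -1.497, -1.585, -1.665, -1.738, -1.802, -1.858, -1.904, -1.942, -1.97, -1.989, -1.999].
−91·(-2*cos(pi/91)) / ((2)−(-2*cos(pi/91))) = 91*cos(pi/91)/(cos(pi/91) + 1) = ϑ(G).
= 45.486440… (decimal).
Check 45 ≤ 91*cos(pi/91)/(cos(pi/91) + 1) ≤ 46: both strict.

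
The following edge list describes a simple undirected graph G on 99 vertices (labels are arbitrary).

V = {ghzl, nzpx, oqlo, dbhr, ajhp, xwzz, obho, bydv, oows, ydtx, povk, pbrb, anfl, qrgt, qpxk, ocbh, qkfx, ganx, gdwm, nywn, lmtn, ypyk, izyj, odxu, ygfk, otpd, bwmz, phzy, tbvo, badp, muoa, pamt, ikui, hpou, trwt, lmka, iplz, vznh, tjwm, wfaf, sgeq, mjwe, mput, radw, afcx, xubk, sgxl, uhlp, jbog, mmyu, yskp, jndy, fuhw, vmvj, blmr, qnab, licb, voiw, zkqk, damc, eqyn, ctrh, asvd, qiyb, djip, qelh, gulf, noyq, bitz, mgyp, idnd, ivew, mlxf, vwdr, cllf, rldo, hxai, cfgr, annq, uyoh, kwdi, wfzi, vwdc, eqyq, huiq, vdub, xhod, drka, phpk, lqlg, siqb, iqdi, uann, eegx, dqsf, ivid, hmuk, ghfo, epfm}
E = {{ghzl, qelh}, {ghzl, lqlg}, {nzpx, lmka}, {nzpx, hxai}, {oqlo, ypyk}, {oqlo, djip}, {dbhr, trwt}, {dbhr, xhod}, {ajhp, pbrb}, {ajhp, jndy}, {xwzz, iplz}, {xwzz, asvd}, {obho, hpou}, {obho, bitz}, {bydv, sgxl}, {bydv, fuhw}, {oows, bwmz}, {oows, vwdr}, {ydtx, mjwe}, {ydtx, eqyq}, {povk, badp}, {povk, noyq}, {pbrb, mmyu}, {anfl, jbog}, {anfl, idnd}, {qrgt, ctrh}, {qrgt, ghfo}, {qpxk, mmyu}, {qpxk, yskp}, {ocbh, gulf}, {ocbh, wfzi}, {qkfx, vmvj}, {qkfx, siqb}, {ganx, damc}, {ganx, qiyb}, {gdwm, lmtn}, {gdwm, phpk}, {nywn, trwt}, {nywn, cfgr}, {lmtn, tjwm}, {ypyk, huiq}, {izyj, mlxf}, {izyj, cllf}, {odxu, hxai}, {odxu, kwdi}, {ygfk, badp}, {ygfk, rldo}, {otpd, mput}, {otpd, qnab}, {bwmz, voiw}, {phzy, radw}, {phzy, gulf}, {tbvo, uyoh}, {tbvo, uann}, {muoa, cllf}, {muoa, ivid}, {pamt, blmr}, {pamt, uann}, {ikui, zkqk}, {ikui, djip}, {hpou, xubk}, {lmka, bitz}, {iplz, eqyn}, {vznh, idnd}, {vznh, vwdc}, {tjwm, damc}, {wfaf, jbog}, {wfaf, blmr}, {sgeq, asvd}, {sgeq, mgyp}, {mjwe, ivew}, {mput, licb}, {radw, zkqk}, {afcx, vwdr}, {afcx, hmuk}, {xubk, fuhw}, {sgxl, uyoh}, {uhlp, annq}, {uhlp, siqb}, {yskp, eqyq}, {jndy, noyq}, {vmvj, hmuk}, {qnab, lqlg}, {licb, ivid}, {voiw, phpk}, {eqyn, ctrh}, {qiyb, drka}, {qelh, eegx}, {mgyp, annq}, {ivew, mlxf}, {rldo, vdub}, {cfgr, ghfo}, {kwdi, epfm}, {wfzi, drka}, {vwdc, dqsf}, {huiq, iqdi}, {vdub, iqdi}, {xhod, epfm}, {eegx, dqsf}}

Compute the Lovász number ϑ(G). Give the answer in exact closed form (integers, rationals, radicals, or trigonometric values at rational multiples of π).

deg(uhlp) = 2; N(uhlp) = {annq, siqb}.
deg(qnab) = 2; N(qnab) = {otpd, lqlg}.
Vertex radw has 2 neighbors: phzy, zkqk.
deg(vdub) = 2; N(vdub) = {rldo, iqdi}.
99-vertex 2-regular graph: connected 2-regular on 99 ⇒ C_{99}.
A has 50 distinct eigenvalues ≈ [2.0, 1.996, 1.9839, 1.9639, 1.9359, 1.9001, 1.8567, 1.8059, 1.7477, 1.6825, 1.6105, 1.5321, 1.4475, 1.357, 1.2611, 1.1601, 1.0545, 0.9445, 0.8308, 0.7138, 0.5938, 0.4715, 0.3473, 0.2217, 0.0952, -0.0317, -0.1585, -0.2846, -0.4096, -0.5329, -0.6541, -0.7727, -0.8881, -1.0, -1.1078, -1.2112, -1.3097, -1.4029, -1.4905, -1.5721, -1.6474, -1.716, -1.7777, -1.8322, -1.8794, -1.919, -1.9509, -1.9749, -1.9909, -1.999].
−99·(-2*cos(pi/99)) / ((2)−(-2*cos(pi/99))) = 99*cos(pi/99)/(cos(pi/99) + 1) = ϑ(G).
= 49.4875363… (decimal).
Check 49 ≤ 99*cos(pi/99)/(cos(pi/99) + 1) ≤ 50: both strict.

99*cos(pi/99)/(cos(pi/99) + 1)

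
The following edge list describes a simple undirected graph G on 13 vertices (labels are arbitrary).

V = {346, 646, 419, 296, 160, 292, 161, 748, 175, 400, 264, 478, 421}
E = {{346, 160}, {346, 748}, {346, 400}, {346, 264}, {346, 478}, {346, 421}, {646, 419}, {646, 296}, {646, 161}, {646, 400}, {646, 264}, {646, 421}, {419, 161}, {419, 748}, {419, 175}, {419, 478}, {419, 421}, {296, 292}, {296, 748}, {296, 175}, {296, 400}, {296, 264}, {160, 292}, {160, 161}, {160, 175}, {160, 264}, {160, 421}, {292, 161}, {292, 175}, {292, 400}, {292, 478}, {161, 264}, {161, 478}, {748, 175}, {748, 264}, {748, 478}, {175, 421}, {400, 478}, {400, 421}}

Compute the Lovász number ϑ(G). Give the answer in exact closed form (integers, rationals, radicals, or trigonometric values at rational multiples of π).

sqrt(13)

Vertex 400 has 6 neighbors: 346, 646, 296, 292, 478, 421.
deg(421) = 6; N(421) = {346, 646, 419, 160, 175, 400}.
deg(296) = 6; N(296) = {646, 292, 748, 175, 400, 264}.
N(175) = {419, 296, 160, 292, 748, 421}, |N(175)| = 6.
13-vertex 6-regular graph: Paley(13): SR with (k,λ,μ)=(6,2,3).
A has 3 distinct eigenvalues ≈ [6.0, 1.30278, -2.30278].
ϑ = −N·λ_min/(λ_max−λ_min) = −13·(-sqrt(13)/2 - 1/2)/(6−(-sqrt(13)/2 - 1/2)) = sqrt(13).
ϑ(G) ≈ 3.60555128.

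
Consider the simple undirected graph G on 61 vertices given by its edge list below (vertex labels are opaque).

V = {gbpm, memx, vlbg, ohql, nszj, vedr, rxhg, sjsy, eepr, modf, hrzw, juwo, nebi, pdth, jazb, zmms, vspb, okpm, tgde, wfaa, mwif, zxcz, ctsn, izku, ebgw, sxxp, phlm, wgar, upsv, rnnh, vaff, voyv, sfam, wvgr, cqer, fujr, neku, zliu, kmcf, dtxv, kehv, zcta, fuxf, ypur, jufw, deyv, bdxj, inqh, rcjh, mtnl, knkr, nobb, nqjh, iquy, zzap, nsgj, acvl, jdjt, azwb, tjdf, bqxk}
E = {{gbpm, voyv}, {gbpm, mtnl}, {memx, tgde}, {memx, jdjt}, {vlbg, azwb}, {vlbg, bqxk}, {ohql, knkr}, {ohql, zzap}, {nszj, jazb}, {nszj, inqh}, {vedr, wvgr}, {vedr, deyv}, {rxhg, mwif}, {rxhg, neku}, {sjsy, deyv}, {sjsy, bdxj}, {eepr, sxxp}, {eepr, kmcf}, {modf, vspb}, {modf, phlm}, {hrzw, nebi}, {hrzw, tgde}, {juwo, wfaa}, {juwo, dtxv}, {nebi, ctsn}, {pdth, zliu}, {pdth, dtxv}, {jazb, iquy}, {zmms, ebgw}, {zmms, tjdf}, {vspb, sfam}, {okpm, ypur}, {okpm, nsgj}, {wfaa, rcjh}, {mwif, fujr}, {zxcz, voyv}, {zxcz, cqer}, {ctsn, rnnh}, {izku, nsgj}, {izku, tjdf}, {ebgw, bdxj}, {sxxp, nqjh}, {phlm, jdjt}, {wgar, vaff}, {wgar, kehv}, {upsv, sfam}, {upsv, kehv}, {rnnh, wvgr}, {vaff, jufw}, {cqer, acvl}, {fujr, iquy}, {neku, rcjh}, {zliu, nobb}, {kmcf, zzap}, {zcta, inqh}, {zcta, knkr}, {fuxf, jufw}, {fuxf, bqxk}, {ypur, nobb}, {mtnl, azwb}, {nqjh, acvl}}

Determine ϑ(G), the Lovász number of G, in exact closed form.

61*cos(pi/61)/(cos(pi/61) + 1)

Vertex wgar has 2 neighbors: vaff, kehv.
Vertex ypur has 2 neighbors: okpm, nobb.
N(knkr) = {ohql, zcta}, |N(knkr)| = 2.
deg(azwb) = 2; N(azwb) = {vlbg, mtnl}.
Every vertex has degree 2 (N=61); this is C_{61}, the 61-cycle.
A has 31 distinct eigenvalues ≈ [2.0, 1.9894, 1.957711, 1.905271, 1.832634, 1.74057, 1.630057, 1.502264, 1.358547, 1.200429, 1.029586, 0.847829, 0.657085, 0.459375, 0.256797, 0.051496, -0.154351, -0.358562, -0.558971, -0.753456, -0.939953, -1.116487, -1.281186, -1.432304, -1.56824, -1.687551, -1.788974, -1.871434, -1.934055, -1.976176, -1.997348].
ϑ = −N·λ_min/(λ_max−λ_min) = −61·(-2*cos(pi/61))/(2−(-2*cos(pi/61))) = 61*cos(pi/61)/(cos(pi/61) + 1).
ϑ(G) ≈ 30.479766.
α=30, χ(Ḡ)=31; ϑ=61*cos(pi/61)/(cos(pi/61) + 1) lies between (both strict).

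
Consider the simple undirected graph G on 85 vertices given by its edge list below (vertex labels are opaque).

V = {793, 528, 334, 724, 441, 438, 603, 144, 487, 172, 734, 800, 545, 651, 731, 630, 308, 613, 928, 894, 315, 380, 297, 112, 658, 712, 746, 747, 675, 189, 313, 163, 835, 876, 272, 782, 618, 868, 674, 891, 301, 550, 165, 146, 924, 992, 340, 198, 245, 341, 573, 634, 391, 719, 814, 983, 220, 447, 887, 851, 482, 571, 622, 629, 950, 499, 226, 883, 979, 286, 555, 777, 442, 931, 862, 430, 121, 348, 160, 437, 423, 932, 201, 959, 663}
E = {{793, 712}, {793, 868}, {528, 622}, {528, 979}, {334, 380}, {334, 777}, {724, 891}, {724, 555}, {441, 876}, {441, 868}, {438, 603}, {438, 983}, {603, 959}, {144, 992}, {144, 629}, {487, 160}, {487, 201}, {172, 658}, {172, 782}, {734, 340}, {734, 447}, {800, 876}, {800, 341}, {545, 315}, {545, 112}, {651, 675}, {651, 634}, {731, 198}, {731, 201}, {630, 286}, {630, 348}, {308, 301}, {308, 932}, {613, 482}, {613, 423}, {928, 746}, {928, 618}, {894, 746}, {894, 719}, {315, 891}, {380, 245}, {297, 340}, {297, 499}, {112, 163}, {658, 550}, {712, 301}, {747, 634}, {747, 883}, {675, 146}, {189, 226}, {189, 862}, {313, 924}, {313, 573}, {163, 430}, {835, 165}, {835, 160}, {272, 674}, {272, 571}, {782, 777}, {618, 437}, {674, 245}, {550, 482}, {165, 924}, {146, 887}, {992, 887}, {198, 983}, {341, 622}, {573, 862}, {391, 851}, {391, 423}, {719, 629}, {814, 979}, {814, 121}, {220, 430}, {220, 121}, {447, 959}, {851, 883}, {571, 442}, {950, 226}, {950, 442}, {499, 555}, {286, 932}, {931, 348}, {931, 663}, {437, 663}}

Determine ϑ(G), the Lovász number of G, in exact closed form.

85*cos(pi/85)/(cos(pi/85) + 1)

deg(201) = 2; N(201) = {487, 731}.
N(438) = {603, 983}, |N(438)| = 2.
Vertex 603 has 2 neighbors: 438, 959.
Vertex 315 has 2 neighbors: 545, 891.
85-vertex 2-regular graph: this is C_{85}, the 85-cycle.
spec(A) ≈ [2.0, 1.995, 1.978, 1.951, 1.913, 1.865, 1.806, 1.738, 1.66, 1.573, 1.478, 1.374, 1.263, 1.145, 1.021, 0.891, 0.757, 0.618, 0.476, 0.331, 0.185, 0.037, -0.111, -0.258, -0.404, -0.547, -0.688, -0.825, -0.957, -1.084, -1.205, -1.32, -1.427, -1.527, -1.618, -1.7, -1.774, -1.837, -1.89, -1.933, -1.966, -1.988, -1.999] (distinct, 3 d.p.).
Lovász (edge-transitive): ϑ = −85·(-2*cos(pi/85))/((2)−(-2*cos(pi/85))) = 85*cos(pi/85)/(cos(pi/85) + 1).
ϑ(G) ≈ 42.48548.
α=42, χ(Ḡ)=43; ϑ=85*cos(pi/85)/(cos(pi/85) + 1) lies between (both strict).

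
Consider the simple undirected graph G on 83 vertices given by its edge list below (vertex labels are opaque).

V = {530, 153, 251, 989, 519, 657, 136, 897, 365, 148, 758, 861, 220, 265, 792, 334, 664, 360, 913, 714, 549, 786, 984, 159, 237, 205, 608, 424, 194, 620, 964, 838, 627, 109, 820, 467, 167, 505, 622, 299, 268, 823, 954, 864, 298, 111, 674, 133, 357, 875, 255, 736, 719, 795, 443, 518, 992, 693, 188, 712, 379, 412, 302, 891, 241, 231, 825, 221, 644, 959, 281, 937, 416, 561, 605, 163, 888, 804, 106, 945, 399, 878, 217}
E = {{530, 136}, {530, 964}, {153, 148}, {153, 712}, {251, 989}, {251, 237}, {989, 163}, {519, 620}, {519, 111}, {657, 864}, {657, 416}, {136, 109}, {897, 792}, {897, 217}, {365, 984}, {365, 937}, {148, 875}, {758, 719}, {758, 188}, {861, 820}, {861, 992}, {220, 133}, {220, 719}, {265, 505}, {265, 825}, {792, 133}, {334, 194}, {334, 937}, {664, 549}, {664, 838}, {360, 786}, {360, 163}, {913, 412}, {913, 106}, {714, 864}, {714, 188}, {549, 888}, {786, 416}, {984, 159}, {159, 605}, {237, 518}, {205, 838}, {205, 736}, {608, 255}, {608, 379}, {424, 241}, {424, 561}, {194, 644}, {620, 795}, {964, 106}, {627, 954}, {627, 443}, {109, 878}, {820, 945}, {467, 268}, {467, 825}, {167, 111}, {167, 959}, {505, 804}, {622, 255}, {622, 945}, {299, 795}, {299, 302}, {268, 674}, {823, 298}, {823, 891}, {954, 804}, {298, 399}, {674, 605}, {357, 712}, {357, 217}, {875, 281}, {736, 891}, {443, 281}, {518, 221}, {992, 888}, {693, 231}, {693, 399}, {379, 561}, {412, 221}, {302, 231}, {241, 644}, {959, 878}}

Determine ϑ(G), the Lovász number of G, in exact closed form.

83*cos(pi/83)/(cos(pi/83) + 1)

Vertex 133 has 2 neighbors: 220, 792.
deg(265) = 2; N(265) = {505, 825}.
Vertex 620 has 2 neighbors: 519, 795.
N(719) = {758, 220}, |N(719)| = 2.
deg(v) = 2 for all v (|V|=83); this is C_{83}, the 83-cycle.
A has 42 distinct eigenvalues ≈ [2.0, 1.994, 1.977, 1.949, 1.909, 1.858, 1.797, 1.726, 1.644, 1.553, 1.454, 1.346, 1.23, 1.107, 0.978, 0.843, 0.704, 0.56, 0.413, 0.264, 0.113, -0.038, -0.189, -0.339, -0.487, -0.632, -0.774, -0.911, -1.043, -1.169, -1.289, -1.401, -1.505, -1.6, -1.686, -1.763, -1.829, -1.885, -1.93, -1.964, -1.987, -1.999].
−83·(-2*cos(pi/83)) / ((2)−(-2*cos(pi/83))) = 83*cos(pi/83)/(cos(pi/83) + 1) = ϑ(G).
= 41.485132588… (decimal).
Sandwich: α(G)=41 ≤ ϑ(G)=83*cos(pi/83)/(cos(pi/83) + 1) ≤ χ(Ḡ)=42 (both strict).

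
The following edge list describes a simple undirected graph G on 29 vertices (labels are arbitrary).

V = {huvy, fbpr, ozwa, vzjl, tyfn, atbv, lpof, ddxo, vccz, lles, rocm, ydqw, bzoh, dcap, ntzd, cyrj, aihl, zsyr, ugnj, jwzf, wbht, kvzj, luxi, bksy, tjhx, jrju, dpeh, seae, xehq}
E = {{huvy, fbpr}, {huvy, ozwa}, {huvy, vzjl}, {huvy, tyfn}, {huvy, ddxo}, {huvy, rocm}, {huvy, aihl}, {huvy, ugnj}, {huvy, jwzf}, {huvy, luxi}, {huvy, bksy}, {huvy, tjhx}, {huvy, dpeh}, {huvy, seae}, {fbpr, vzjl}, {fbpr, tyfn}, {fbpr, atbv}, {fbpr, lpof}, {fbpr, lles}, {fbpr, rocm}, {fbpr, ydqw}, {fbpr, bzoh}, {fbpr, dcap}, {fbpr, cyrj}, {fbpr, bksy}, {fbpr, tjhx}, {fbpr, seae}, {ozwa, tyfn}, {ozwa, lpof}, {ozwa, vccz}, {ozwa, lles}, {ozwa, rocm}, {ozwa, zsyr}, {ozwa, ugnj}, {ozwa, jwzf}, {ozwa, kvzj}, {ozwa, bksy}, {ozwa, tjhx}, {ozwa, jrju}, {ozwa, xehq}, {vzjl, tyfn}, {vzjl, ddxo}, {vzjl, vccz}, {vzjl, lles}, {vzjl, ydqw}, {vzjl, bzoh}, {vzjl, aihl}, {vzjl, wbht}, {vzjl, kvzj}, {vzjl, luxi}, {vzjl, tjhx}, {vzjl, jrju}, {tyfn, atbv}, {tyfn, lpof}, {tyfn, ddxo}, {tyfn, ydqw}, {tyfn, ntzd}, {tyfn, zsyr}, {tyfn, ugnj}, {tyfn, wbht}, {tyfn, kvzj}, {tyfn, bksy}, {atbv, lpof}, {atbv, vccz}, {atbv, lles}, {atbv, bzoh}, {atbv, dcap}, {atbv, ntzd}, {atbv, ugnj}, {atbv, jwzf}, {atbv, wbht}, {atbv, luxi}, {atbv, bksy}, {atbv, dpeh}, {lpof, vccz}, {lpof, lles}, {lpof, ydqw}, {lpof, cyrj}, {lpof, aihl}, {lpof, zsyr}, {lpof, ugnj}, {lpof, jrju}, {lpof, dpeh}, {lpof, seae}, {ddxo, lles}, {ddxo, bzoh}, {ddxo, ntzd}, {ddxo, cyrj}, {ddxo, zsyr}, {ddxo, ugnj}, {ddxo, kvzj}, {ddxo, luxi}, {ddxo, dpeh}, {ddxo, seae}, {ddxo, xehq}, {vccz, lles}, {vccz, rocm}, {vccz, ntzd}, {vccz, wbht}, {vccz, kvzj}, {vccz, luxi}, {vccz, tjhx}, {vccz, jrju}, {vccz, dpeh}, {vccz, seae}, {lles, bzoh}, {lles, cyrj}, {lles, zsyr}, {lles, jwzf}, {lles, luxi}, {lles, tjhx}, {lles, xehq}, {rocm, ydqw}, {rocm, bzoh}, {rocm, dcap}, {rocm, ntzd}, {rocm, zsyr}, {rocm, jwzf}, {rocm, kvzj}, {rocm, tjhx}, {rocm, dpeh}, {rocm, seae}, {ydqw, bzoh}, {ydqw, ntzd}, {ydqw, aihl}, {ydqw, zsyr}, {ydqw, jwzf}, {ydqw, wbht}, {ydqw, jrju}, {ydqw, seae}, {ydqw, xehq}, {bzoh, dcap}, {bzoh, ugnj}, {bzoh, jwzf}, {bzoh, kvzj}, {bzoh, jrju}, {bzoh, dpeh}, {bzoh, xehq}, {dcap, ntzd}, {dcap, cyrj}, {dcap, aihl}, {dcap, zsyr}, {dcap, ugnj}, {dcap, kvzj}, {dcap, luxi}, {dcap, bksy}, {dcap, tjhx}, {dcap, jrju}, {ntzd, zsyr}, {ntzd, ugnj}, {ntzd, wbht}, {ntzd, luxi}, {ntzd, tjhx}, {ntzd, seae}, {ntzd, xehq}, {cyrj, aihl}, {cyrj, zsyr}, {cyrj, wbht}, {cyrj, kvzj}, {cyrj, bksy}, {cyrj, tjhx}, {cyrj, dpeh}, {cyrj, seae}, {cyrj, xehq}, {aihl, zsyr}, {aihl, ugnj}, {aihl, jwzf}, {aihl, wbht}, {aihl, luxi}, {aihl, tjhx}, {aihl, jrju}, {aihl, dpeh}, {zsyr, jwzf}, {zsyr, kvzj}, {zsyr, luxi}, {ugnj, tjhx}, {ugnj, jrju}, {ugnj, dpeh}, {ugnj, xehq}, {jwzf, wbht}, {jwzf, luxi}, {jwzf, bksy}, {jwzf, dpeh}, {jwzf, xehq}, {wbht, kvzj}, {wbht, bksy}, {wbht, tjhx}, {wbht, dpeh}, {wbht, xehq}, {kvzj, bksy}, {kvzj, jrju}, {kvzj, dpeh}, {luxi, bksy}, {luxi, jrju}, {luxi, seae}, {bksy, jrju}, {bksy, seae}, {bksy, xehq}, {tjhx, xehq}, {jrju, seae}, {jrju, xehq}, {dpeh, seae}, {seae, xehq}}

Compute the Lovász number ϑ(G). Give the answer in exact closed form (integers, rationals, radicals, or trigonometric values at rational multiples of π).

sqrt(29)

deg(jwzf) = 14; N(jwzf) = {huvy, ozwa, atbv, lles, rocm, ydqw, bzoh, aihl, zsyr, wbht, luxi, bksy, dpeh, xehq}.
N(atbv) = {fbpr, tyfn, lpof, vccz, lles, bzoh, dcap, ntzd, ugnj, jwzf, wbht, luxi, bksy, dpeh}, |N(atbv)| = 14.
Vertex vccz has 14 neighbors: ozwa, vzjl, atbv, lpof, lles, rocm, ntzd, wbht, kvzj, luxi, tjhx, jrju, dpeh, seae.
N(kvzj) = {ozwa, vzjl, tyfn, ddxo, vccz, rocm, bzoh, dcap, cyrj, zsyr, wbht, bksy, jrju, dpeh}, |N(kvzj)| = 14.
Every vertex has degree 14 (N=29); Paley(29): SR with (k,λ,μ)=(14,6,7).
spec(A) ≈ [14.0, 2.1926, -3.1926] (distinct, 4 d.p.).
−29·(-sqrt(29)/2 - 1/2) / ((14)−(-sqrt(29)/2 - 1/2)) = sqrt(29) = ϑ(G).
= 5.38516… (decimal).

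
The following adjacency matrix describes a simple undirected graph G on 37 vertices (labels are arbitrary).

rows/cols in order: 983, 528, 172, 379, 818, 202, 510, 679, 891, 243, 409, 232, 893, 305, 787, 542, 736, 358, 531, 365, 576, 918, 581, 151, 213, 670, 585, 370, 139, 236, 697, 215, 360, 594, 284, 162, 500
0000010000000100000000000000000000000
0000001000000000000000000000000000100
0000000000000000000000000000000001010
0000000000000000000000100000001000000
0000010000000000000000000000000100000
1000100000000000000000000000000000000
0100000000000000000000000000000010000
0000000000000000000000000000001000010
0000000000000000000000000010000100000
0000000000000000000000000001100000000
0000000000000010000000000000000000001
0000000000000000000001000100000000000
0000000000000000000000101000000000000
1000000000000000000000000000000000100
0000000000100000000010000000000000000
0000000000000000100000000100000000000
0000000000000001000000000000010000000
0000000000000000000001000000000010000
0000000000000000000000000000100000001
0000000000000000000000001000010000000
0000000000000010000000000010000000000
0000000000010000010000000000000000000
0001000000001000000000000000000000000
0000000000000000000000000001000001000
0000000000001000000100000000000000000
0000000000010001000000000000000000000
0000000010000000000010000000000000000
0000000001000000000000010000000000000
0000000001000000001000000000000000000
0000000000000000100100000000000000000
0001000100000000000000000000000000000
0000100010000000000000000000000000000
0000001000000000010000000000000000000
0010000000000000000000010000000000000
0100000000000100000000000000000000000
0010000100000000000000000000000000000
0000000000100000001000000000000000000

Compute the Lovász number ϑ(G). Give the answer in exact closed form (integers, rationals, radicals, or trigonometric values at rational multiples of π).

37*cos(pi/37)/(cos(pi/37) + 1)

deg(162) = 2; N(162) = {172, 679}.
N(370) = {243, 151}, |N(370)| = 2.
Vertex 379 has 2 neighbors: 581, 697.
Vertex 918 has 2 neighbors: 232, 358.
deg(v) = 2 for all v (|V|=37); this is C_{37}, the 37-cycle.
Distinct eigenvalues (to 4 d.p.): [2.0, 1.9712, 1.8858, 1.746, 1.5561, 1.3213, 1.0486, 0.7457, 0.4214, 0.0849, -0.254, -0.5856, -0.9004, -1.1893, -1.4439, -1.657, -1.8225, -1.9355, -1.9928].
With N=37: ϑ(G) = 37·(-(-1)*2*cos(pi/37))/(2−(-2*cos(pi/37))) = 37*cos(pi/37)/(cos(pi/37) + 1).
≈ 18.466616637 (to 9 d.p.).
18 ≤ 37*cos(pi/37)/(cos(pi/37) + 1) ≤ 19: both strict.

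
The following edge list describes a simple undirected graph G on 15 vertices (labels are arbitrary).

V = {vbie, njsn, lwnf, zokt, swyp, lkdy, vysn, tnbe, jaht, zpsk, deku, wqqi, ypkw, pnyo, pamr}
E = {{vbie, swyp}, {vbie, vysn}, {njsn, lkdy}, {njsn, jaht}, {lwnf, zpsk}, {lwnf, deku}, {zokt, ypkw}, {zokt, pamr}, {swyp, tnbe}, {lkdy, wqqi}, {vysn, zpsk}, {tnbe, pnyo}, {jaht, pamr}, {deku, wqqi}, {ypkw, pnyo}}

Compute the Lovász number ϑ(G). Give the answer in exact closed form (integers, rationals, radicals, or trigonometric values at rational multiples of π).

Vertex vysn has 2 neighbors: vbie, zpsk.
Vertex lkdy has 2 neighbors: njsn, wqqi.
N(njsn) = {lkdy, jaht}, |N(njsn)| = 2.
N(zpsk) = {lwnf, vysn}, |N(zpsk)| = 2.
15-vertex 2-regular graph: the odd cycle C_{15}.
Distinct eigenvalues (to 6 d.p.): [2.0, 1.827091, 1.338261, 0.618034, -0.209057, -1.0, -1.618034, -1.956295].
−15·(-2*cos(pi/15)) / ((2)−(-2*cos(pi/15))) = 15*cos(pi/15)/(cos(pi/15) + 1) = ϑ(G).
= 7.41715… (decimal).
Lovász sandwich 7 ≤ 15*cos(pi/15)/(cos(pi/15) + 1) ≤ 8: both strict.

15*cos(pi/15)/(cos(pi/15) + 1)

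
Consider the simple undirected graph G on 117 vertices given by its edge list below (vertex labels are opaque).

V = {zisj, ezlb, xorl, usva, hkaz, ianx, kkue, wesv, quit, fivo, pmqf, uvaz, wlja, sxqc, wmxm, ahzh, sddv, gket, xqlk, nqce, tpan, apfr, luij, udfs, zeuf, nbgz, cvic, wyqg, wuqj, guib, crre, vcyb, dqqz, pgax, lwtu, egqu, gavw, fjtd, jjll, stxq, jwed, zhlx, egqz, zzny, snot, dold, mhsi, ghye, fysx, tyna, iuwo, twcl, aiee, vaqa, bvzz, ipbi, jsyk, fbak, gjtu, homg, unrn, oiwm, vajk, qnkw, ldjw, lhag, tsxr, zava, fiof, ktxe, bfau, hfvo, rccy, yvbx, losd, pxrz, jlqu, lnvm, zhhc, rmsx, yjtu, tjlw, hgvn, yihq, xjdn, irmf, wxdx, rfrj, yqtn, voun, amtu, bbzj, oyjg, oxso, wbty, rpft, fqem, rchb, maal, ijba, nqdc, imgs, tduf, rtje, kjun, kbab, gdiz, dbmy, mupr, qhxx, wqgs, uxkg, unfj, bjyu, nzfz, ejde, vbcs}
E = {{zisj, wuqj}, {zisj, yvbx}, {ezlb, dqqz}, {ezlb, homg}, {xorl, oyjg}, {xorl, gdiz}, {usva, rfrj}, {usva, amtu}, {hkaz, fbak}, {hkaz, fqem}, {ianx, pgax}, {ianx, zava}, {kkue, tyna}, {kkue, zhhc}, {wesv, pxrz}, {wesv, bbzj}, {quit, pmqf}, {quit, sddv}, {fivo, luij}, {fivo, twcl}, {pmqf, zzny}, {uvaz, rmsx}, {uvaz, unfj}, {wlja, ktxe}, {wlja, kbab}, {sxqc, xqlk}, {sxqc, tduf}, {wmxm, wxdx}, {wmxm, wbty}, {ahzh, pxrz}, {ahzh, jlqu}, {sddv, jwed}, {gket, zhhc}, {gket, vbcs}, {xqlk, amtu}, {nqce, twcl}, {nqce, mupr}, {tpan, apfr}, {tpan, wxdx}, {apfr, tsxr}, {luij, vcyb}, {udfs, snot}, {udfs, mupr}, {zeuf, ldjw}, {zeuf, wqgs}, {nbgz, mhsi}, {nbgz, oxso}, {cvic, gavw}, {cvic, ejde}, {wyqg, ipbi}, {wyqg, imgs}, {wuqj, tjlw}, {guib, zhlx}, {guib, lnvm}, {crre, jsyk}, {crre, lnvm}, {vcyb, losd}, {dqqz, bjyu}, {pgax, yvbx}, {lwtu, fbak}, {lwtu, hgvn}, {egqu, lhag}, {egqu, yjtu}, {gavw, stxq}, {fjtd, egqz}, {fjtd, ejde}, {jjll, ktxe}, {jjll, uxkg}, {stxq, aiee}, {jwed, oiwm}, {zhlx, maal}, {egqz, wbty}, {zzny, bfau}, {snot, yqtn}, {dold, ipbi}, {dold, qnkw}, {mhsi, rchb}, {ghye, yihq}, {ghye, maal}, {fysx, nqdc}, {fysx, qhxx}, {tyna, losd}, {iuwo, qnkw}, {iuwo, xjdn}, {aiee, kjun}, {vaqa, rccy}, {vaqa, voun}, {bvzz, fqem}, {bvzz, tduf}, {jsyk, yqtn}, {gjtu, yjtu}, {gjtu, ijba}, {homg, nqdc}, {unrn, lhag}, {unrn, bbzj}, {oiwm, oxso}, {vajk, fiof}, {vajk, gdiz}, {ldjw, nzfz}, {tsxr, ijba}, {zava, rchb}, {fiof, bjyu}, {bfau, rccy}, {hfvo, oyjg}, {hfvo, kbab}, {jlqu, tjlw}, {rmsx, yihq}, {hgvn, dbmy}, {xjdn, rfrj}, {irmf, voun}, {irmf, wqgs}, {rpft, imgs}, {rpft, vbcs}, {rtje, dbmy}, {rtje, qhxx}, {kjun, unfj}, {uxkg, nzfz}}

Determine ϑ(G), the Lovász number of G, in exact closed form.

117*cos(pi/117)/(cos(pi/117) + 1)

N(imgs) = {wyqg, rpft}, |N(imgs)| = 2.
Vertex zeuf has 2 neighbors: ldjw, wqgs.
N(twcl) = {fivo, nqce}, |N(twcl)| = 2.
deg(lwtu) = 2; N(lwtu) = {fbak, hgvn}.
2-regular, N=117; this is C_{117}, the 117-cycle.
The 59 distinct eigenvalues: [2.0, 1.99712, 1.98848, 1.9741, 1.95403, 1.92833, 1.89707, 1.86034, 1.81825, 1.77091, 1.71847, 1.66107, 1.59889, 1.53209, 1.46087, 1.38545, 1.30603, 1.22284, 1.13613, 1.04614, 0.95314, 0.85739, 0.75916, 0.65875, 0.55643, 0.45252, 0.3473, 0.24107, 0.13416, 0.02685, -0.08053, -0.18768, -0.29429, -0.40005, -0.50466, -0.60781, -0.70921, -0.80856, -0.90559, -1.0, -1.09153, -1.17991, -1.26489, -1.34622, -1.42367, -1.49702, -1.56605, -1.63057, -1.69038, -1.74532, -1.79523, -1.83996, -1.87939, -1.91339, -1.94188, -1.96478, -1.982, -1.99351, -1.99928].
λ_max=2, λ_min=-2*cos(pi/117); ϑ = −117·λ_min/(λ_max−λ_min) = 117*cos(pi/117)/(cos(pi/117) + 1).
≈ 58.48945 (to 5 d.p.).
58 ≤ 117*cos(pi/117)/(cos(pi/117) + 1) ≤ 59: both strict.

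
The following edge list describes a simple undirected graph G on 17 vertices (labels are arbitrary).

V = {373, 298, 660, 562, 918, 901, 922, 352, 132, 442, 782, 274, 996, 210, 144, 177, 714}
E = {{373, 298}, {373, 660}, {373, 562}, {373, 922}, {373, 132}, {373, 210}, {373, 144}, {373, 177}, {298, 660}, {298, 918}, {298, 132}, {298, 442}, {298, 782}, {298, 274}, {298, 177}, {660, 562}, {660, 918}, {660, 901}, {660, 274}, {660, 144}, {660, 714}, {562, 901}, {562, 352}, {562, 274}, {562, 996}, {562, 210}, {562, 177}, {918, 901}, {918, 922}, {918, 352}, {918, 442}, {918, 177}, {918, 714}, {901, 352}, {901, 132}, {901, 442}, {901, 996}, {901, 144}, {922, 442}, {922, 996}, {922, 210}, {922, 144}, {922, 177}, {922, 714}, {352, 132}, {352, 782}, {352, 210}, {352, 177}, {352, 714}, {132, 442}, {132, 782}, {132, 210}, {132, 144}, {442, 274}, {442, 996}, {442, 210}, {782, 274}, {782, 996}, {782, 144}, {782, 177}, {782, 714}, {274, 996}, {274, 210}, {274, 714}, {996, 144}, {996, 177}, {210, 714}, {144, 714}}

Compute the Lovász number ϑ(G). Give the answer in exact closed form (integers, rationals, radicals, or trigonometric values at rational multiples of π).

sqrt(17)

N(714) = {660, 918, 922, 352, 782, 274, 210, 144}, |N(714)| = 8.
N(373) = {298, 660, 562, 922, 132, 210, 144, 177}, |N(373)| = 8.
deg(442) = 8; N(442) = {298, 918, 901, 922, 132, 274, 996, 210}.
N(177) = {373, 298, 562, 918, 922, 352, 782, 996}, |N(177)| = 8.
8-regular, N=17; Paley(17): SR with (k,λ,μ)=(8,3,4).
spec(A) ≈ [8.0, 1.5616, -2.5616] (distinct, 4 d.p.).
λ_max=8, λ_min=-sqrt(17)/2 - 1/2; ϑ = −17·λ_min/(λ_max−λ_min) = sqrt(17).
Numerically 4.123105626.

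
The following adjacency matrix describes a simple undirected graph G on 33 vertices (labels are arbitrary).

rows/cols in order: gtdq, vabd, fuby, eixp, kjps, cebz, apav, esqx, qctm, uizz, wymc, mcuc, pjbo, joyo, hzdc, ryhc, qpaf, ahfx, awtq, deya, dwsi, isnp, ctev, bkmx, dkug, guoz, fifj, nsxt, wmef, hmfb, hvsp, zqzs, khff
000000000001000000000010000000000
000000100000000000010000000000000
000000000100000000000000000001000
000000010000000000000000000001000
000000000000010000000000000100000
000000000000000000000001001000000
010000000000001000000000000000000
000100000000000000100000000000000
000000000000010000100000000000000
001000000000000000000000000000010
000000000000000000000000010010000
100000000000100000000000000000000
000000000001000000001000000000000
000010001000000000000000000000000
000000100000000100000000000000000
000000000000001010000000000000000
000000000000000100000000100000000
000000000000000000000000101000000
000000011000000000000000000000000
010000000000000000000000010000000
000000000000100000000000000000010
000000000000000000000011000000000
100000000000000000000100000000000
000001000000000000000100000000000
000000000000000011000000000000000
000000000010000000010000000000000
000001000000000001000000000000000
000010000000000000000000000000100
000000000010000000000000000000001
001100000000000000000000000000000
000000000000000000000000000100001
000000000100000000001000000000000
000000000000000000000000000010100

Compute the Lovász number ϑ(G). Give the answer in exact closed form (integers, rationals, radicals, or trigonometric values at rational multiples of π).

33*cos(pi/33)/(cos(pi/33) + 1)

Vertex kjps has 2 neighbors: joyo, nsxt.
Vertex apav has 2 neighbors: vabd, hzdc.
N(gtdq) = {mcuc, ctev}, |N(gtdq)| = 2.
N(cebz) = {bkmx, fifj}, |N(cebz)| = 2.
Regular of degree 2 on 33 vertices: this is C_{33}, the 33-cycle.
A has 17 distinct eigenvalues ≈ [2.0, 1.964, 1.857, 1.683, 1.447, 1.16, 0.831, 0.472, 0.095, -0.285, -0.654, -1.0, -1.31, -1.572, -1.778, -1.919, -1.991].
−33·(-2*cos(pi/33)) / ((2)−(-2*cos(pi/33))) = 33*cos(pi/33)/(cos(pi/33) + 1) = ϑ(G).
Numerically 16.462559.
Sandwich: α(G)=16 ≤ ϑ(G)=33*cos(pi/33)/(cos(pi/33) + 1) ≤ χ(Ḡ)=17 (both strict).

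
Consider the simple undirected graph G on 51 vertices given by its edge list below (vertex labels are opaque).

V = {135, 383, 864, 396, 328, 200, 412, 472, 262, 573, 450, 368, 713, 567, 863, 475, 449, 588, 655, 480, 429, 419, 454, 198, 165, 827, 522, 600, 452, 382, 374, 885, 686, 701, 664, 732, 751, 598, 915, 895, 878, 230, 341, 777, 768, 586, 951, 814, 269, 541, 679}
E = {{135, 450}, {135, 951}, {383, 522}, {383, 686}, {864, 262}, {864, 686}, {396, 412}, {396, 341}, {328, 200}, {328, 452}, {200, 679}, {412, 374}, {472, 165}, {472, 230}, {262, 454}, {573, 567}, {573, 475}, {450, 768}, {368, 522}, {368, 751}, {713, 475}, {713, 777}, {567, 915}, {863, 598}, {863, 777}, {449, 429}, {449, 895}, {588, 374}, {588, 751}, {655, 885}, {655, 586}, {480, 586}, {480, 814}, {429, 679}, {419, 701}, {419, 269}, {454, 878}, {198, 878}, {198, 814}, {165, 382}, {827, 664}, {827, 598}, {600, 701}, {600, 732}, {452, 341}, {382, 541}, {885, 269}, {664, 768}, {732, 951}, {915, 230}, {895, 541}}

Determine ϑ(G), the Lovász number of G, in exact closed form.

Vertex 472 has 2 neighbors: 165, 230.
Vertex 429 has 2 neighbors: 449, 679.
N(412) = {396, 374}, |N(412)| = 2.
Vertex 450 has 2 neighbors: 135, 768.
2-regular, N=51; the odd cycle C_{51}.
spec(A) ≈ [2.0, 1.984841, 1.939594, 1.864944, 1.762024, 1.632394, 1.478018, 1.301237, 1.10473, 0.891477, 0.66471, 0.427866, 0.184537, -0.06159, -0.306783, -0.547326, -0.779572, -1.0, -1.205269, -1.392268, -1.558161, -1.700434, -1.816931, -1.905884, -1.965946, -1.996207] (distinct, 6 d.p.).
Lovász: ϑ = −51(-2*cos(pi/51))/(2+-(-1)*2*cos(pi/51)) = 51*cos(pi/51)/(cos(pi/51) + 1).
= 25.475794… (decimal).
α=25, χ(Ḡ)=26; ϑ=51*cos(pi/51)/(cos(pi/51) + 1) lies between (both strict).

51*cos(pi/51)/(cos(pi/51) + 1)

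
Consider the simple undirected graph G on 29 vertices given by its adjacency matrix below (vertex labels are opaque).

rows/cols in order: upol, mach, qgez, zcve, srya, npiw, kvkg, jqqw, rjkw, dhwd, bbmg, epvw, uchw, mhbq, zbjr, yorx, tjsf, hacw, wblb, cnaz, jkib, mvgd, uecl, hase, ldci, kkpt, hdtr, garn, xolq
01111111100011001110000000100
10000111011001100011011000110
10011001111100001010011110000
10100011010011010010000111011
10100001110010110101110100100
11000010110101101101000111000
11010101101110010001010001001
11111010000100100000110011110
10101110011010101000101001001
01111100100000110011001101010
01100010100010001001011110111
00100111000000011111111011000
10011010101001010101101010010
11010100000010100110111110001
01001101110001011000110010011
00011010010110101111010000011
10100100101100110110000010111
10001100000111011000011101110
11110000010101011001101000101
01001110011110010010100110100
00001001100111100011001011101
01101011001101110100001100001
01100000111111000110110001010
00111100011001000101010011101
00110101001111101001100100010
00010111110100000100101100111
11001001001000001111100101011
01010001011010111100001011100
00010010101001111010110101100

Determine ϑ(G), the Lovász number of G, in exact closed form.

Vertex uchw has 14 neighbors: upol, zcve, srya, kvkg, rjkw, bbmg, mhbq, yorx, hacw, cnaz, jkib, uecl, ldci, garn.
deg(srya) = 14; N(srya) = {upol, qgez, jqqw, rjkw, dhwd, uchw, zbjr, yorx, hacw, cnaz, jkib, mvgd, hase, hdtr}.
Vertex cnaz has 14 neighbors: mach, srya, npiw, kvkg, dhwd, bbmg, epvw, uchw, yorx, wblb, jkib, hase, ldci, hdtr.
Vertex mvgd has 14 neighbors: mach, qgez, srya, kvkg, jqqw, bbmg, epvw, mhbq, zbjr, yorx, hacw, uecl, hase, xolq.
G on 29 vertices is 14-regular; SR(29,14,6,7) — a Paley graph.
A has 3 distinct eigenvalues ≈ [14.0, 2.193, -3.193].
−29·(-sqrt(29)/2 - 1/2) / ((14)−(-sqrt(29)/2 - 1/2)) = sqrt(29) = ϑ(G).
Numerically 5.385164807.

sqrt(29)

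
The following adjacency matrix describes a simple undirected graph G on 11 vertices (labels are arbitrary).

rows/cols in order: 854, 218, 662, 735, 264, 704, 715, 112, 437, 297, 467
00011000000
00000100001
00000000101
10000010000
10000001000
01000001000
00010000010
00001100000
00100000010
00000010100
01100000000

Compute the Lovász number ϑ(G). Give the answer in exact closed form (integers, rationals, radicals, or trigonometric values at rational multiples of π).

N(704) = {218, 112}, |N(704)| = 2.
N(437) = {662, 297}, |N(437)| = 2.
deg(662) = 2; N(662) = {437, 467}.
Vertex 112 has 2 neighbors: 264, 704.
11-vertex 2-regular graph: this is C_{11}, the 11-cycle.
A has 6 distinct eigenvalues ≈ [2.0, 1.68251, 0.83083, -0.28463, -1.30972, -1.91899].
Lovász: ϑ = −11(-2*cos(pi/11))/(2+-(-1)*2*cos(pi/11)) = 11*cos(pi/11)/(cos(pi/11) + 1).
ϑ(G) ≈ 5.386302912.
5 ≤ 11*cos(pi/11)/(cos(pi/11) + 1) ≤ 6: both strict.

11*cos(pi/11)/(cos(pi/11) + 1)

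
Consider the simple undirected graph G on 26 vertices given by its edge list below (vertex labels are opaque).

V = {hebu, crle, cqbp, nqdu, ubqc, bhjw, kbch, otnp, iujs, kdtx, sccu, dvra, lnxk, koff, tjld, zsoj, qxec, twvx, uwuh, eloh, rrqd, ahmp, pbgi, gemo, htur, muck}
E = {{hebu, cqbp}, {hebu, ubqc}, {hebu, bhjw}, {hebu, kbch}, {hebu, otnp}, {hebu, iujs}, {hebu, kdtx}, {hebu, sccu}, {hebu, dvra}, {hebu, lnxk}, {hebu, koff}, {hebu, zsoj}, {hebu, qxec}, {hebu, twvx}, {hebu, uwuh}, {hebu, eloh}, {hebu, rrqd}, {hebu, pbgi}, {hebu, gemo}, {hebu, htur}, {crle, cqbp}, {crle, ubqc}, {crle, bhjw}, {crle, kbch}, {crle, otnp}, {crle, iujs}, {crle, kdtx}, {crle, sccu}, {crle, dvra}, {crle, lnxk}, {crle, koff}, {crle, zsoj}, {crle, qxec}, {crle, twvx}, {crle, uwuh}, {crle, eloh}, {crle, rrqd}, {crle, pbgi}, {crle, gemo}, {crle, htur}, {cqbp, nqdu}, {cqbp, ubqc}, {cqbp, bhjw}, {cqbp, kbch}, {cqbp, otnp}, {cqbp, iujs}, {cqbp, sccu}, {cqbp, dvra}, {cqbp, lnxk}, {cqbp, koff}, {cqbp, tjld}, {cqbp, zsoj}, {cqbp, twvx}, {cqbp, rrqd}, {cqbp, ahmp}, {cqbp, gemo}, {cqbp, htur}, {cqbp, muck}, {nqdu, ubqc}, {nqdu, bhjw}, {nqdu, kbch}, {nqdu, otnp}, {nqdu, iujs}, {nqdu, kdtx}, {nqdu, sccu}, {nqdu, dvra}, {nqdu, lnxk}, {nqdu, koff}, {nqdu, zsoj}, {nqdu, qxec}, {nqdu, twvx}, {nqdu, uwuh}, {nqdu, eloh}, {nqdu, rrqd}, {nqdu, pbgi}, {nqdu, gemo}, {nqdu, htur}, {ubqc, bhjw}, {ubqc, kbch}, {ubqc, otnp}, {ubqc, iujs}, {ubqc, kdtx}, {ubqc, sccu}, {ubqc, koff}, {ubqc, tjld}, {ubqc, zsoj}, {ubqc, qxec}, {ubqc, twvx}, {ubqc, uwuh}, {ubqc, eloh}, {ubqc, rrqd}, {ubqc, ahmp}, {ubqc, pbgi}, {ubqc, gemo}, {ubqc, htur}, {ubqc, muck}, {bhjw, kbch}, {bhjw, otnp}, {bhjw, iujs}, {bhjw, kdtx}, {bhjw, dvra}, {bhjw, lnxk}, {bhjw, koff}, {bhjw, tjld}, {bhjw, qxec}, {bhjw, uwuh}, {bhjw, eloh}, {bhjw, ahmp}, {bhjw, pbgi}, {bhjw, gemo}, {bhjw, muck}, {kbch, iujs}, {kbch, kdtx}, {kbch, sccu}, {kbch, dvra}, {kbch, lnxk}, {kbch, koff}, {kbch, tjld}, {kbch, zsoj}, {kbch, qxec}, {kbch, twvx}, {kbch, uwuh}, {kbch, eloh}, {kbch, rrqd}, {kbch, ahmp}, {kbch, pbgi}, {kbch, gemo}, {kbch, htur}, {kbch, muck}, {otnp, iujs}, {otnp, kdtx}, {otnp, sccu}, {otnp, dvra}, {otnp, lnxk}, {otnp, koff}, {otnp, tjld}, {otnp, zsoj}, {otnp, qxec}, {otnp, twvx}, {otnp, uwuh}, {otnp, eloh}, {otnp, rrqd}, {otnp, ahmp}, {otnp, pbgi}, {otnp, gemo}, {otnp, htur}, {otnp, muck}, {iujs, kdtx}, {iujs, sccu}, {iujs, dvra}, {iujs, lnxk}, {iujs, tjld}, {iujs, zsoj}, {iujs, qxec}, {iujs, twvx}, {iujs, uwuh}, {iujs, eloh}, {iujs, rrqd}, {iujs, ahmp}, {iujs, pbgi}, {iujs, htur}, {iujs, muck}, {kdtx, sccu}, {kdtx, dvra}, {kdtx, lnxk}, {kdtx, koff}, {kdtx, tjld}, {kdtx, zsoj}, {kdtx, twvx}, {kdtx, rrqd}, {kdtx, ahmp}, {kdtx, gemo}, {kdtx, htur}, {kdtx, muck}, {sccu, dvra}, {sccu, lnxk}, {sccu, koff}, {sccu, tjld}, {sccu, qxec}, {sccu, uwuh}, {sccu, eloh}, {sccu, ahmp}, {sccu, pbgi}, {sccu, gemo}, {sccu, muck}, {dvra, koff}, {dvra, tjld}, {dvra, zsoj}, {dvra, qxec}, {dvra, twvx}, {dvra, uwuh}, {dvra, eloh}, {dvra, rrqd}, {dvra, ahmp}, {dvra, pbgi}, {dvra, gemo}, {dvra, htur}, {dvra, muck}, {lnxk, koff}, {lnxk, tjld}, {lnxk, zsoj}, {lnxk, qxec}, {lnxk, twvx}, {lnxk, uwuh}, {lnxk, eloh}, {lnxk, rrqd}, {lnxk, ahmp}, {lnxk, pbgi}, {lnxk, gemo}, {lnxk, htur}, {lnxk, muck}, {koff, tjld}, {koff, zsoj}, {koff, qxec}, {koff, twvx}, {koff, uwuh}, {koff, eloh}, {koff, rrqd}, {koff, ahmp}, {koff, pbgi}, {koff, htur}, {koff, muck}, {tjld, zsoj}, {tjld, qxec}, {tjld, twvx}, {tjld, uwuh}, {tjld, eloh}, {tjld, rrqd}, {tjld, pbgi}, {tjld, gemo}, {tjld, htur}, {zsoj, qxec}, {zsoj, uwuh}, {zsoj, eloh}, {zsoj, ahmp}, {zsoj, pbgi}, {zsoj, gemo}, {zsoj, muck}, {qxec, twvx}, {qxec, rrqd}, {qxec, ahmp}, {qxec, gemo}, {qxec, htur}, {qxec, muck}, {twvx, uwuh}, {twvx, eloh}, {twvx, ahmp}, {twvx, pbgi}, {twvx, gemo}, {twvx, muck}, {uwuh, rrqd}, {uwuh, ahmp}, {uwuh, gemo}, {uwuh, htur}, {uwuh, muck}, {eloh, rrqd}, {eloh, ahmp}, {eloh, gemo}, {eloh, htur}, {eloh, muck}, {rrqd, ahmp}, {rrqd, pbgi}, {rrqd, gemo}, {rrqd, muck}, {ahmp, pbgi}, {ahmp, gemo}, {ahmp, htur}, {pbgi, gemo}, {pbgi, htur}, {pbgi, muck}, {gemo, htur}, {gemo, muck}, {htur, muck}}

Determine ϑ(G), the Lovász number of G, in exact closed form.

deg(iujs) = 23; N(iujs) = {hebu, crle, cqbp, nqdu, ubqc, bhjw, kbch, otnp, kdtx, sccu, dvra, lnxk, tjld, zsoj, qxec, twvx, uwuh, eloh, rrqd, ahmp, pbgi, htur, muck}.
Vertex nqdu has 20 neighbors: cqbp, ubqc, bhjw, kbch, otnp, iujs, kdtx, sccu, dvra, lnxk, koff, zsoj, qxec, twvx, uwuh, eloh, rrqd, pbgi, gemo, htur.
deg(tjld) = 20; N(tjld) = {cqbp, ubqc, bhjw, kbch, otnp, iujs, kdtx, sccu, dvra, lnxk, koff, zsoj, qxec, twvx, uwuh, eloh, rrqd, pbgi, gemo, htur}.
N(ubqc) = {hebu, crle, cqbp, nqdu, bhjw, kbch, otnp, iujs, kdtx, sccu, koff, tjld, zsoj, qxec, twvx, uwuh, eloh, rrqd, ahmp, pbgi, gemo, htur, muck}, |N(ubqc)| = 23.
6 parts of sizes [6, 6, 6, 3, 3, 2]; α(G) = 6 = ϑ (perfect).
≈ 6.00000 (to 5 d.p.).
Lovász sandwich 6 ≤ 6 ≤ 6: collapsed.

6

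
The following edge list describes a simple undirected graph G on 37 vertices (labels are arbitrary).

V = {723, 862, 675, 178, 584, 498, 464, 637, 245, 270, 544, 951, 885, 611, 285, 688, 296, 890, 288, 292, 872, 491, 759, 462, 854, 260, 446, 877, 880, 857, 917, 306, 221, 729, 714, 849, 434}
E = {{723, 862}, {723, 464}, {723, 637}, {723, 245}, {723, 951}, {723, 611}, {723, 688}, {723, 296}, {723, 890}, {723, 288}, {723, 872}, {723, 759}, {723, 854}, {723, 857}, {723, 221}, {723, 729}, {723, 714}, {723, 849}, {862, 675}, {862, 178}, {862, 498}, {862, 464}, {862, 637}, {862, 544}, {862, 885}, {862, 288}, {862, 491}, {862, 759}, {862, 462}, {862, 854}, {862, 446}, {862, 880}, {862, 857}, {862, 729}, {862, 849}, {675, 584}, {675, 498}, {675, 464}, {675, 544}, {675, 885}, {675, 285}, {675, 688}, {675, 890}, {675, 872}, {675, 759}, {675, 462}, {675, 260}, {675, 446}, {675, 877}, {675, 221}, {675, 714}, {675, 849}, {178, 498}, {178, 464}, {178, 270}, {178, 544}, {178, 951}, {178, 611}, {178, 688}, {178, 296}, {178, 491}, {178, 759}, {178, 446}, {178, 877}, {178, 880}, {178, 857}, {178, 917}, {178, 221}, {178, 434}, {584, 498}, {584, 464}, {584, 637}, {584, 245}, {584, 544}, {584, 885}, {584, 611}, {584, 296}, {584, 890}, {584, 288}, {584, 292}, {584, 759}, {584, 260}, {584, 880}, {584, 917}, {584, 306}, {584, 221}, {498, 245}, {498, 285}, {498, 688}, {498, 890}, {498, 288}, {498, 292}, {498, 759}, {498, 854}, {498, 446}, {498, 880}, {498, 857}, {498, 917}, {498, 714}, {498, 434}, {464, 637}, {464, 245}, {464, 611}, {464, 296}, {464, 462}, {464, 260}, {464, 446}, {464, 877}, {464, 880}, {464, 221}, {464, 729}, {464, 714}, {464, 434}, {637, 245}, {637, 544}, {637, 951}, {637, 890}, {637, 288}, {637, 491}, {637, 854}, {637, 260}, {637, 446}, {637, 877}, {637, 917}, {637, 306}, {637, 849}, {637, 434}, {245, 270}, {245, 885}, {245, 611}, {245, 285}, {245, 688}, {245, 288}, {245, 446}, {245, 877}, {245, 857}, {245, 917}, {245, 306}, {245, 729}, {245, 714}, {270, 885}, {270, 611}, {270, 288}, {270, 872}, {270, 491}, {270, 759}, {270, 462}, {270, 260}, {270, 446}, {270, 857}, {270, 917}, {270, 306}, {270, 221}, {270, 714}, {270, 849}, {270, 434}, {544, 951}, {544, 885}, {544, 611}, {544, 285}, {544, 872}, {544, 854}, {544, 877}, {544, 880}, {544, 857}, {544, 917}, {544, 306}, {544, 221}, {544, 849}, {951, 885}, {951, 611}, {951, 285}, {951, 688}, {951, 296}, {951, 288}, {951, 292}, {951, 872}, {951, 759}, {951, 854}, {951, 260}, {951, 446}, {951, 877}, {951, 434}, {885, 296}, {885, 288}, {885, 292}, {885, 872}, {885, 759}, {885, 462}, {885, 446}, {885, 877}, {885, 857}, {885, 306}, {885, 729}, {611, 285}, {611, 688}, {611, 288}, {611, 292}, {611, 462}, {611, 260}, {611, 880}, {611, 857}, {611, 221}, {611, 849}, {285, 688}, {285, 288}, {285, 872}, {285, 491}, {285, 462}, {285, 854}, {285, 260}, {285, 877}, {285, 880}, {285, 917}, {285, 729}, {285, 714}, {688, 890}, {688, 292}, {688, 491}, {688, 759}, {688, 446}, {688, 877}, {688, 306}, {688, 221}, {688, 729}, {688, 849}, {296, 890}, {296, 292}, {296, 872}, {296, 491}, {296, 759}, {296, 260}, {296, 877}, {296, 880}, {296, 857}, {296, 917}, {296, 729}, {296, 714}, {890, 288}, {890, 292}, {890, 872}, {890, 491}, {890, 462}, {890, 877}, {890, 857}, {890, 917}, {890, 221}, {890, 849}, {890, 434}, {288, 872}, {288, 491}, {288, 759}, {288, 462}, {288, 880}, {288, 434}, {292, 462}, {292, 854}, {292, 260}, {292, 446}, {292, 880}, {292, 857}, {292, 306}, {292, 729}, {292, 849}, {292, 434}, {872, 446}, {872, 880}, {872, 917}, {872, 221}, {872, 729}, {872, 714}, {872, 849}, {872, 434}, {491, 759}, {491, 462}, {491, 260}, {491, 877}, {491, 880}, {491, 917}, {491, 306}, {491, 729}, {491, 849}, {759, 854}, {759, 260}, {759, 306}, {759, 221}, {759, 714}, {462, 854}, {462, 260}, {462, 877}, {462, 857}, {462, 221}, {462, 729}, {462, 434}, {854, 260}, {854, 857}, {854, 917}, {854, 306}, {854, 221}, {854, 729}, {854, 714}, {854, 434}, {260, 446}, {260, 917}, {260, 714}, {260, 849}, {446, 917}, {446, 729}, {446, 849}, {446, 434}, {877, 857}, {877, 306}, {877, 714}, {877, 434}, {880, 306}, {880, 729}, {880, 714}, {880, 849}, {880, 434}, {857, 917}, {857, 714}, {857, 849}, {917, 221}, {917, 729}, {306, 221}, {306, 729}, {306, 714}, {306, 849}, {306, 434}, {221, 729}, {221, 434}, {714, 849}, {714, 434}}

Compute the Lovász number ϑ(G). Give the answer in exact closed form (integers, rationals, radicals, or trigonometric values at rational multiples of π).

N(221) = {723, 675, 178, 584, 464, 270, 544, 611, 688, 890, 872, 759, 462, 854, 917, 306, 729, 434}, |N(221)| = 18.
Vertex 285 has 18 neighbors: 675, 498, 245, 544, 951, 611, 688, 288, 872, 491, 462, 854, 260, 877, 880, 917, 729, 714.
deg(637) = 18; N(637) = {723, 862, 584, 464, 245, 544, 951, 890, 288, 491, 854, 260, 446, 877, 917, 306, 849, 434}.
deg(854) = 18; N(854) = {723, 862, 498, 637, 544, 951, 285, 292, 759, 462, 260, 857, 917, 306, 221, 729, 714, 434}.
Regular of degree 18 on 37 vertices: strongly regular (37,18,8,9).
spec(A) ≈ [18.0, 2.5414, -3.5414] (distinct, 4 d.p.).
−37·(-sqrt(37)/2 - 1/2) / ((18)−(-sqrt(37)/2 - 1/2)) = sqrt(37) = ϑ(G).
= 6.0828… (decimal).

sqrt(37)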